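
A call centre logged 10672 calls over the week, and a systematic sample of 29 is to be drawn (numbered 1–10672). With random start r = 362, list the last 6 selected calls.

k = N/n = 10672/29 = 368
24th selection = 362 + 23×368 = 8826
25th: 8826 + 368 = 9194
26th: 9194 + 368 = 9562
27th: 9562 + 368 = 9930
28th: 9930 + 368 = 10298
29th: 10298 + 368 = 10666

8826, 9194, 9562, 9930, 10298, 10666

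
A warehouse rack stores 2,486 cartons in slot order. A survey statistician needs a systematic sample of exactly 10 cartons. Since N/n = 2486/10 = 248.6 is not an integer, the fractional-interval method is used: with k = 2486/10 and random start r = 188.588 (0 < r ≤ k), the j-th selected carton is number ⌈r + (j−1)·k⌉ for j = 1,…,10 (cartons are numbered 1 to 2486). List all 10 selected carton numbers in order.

j=1: r + 0k = 188.588 → ⌈·⌉ = 189
j=2: r + 1k = 437.188 → ⌈·⌉ = 438
j=3: r + 2k = 685.788 → ⌈·⌉ = 686
j=4: r + 3k = 934.388 → ⌈·⌉ = 935
j=5: r + 4k = 1182.988 → ⌈·⌉ = 1183
j=6: r + 5k = 1431.588 → ⌈·⌉ = 1432
j=7: r + 6k = 1680.188 → ⌈·⌉ = 1681
j=8: r + 7k = 1928.788 → ⌈·⌉ = 1929
j=9: r + 8k = 2177.388 → ⌈·⌉ = 2178
j=10: r + 9k = 2425.988 → ⌈·⌉ = 2426

189, 438, 686, 935, 1183, 1432, 1681, 1929, 2178, 2426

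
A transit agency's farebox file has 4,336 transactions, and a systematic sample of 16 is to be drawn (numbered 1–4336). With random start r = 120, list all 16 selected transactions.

k = N/n = 4336/16 = 271
transaction 1: 120
transaction 2: 120 + 271 = 391
transaction 3: 391 + 271 = 662
transaction 4: 662 + 271 = 933
transaction 5: 933 + 271 = 1204
transaction 6: 1204 + 271 = 1475
transaction 7: 1475 + 271 = 1746
transaction 8: 1746 + 271 = 2017
transaction 9: 2017 + 271 = 2288
transaction 10: 2288 + 271 = 2559
transaction 11: 2559 + 271 = 2830
transaction 12: 2830 + 271 = 3101
transaction 13: 3101 + 271 = 3372
transaction 14: 3372 + 271 = 3643
transaction 15: 3643 + 271 = 3914
transaction 16: 3914 + 271 = 4185

120, 391, 662, 933, 1204, 1475, 1746, 2017, 2288, 2559, 2830, 3101, 3372, 3643, 3914, 4185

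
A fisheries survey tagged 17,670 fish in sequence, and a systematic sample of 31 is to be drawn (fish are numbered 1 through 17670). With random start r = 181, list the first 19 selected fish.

181, 751, 1321, 1891, 2461, 3031, 3601, 4171, 4741, 5311, 5881, 6451, 7021, 7591, 8161, 8731, 9301, 9871, 10441

k = N/n = 17670/31 = 570
fish 1: 181
fish 2: 181 + 570 = 751
fish 3: 751 + 570 = 1321
fish 4: 1321 + 570 = 1891
fish 5: 1891 + 570 = 2461
fish 6: 2461 + 570 = 3031
fish 7: 3031 + 570 = 3601
fish 8: 3601 + 570 = 4171
fish 9: 4171 + 570 = 4741
fish 10: 4741 + 570 = 5311
fish 11: 5311 + 570 = 5881
fish 12: 5881 + 570 = 6451
fish 13: 6451 + 570 = 7021
fish 14: 7021 + 570 = 7591
fish 15: 7591 + 570 = 8161
fish 16: 8161 + 570 = 8731
fish 17: 8731 + 570 = 9301
fish 18: 9301 + 570 = 9871
fish 19: 9871 + 570 = 10441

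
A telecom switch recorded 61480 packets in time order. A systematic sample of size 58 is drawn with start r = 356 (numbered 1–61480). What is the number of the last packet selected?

60776

k = 61480/58 = 1060
58th selection = r + (58−1)·k = 356 + 57×1060 = 356 + 60420 = 60776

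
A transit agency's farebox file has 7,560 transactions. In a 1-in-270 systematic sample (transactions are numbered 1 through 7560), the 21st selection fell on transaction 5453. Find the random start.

53

k = 270
r = 5453 − (21−1)×270 = 5453 − 5400 = 53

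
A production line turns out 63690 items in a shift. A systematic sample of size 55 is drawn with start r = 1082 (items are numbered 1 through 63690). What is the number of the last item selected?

k = 63690/55 = 1158
55th selection = r + (55−1)·k = 1082 + 54×1158 = 1082 + 62532 = 63614

63614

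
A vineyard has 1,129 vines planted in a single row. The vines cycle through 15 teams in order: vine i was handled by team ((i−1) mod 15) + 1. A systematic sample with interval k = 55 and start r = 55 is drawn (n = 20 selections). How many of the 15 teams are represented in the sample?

Consecutive selections differ by k = 55, so their team numbers differ by 55 mod 15 = 10.
gcd(55, 15) = 5, so the sample visits 15/5 = 3 distinct residues mod 15.
Start 55 is team 10; the teams hit are 5, 10, 15.

3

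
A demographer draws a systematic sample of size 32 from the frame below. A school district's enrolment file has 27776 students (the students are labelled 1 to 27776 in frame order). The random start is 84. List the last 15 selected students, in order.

14840, 15708, 16576, 17444, 18312, 19180, 20048, 20916, 21784, 22652, 23520, 24388, 25256, 26124, 26992

k = N/n = 27776/32 = 868
18th selection = 84 + 17×868 = 14840
19th: 14840 + 868 = 15708
20th: 15708 + 868 = 16576
21st: 16576 + 868 = 17444
22nd: 17444 + 868 = 18312
23rd: 18312 + 868 = 19180
24th: 19180 + 868 = 20048
25th: 20048 + 868 = 20916
26th: 20916 + 868 = 21784
27th: 21784 + 868 = 22652
28th: 22652 + 868 = 23520
29th: 23520 + 868 = 24388
30th: 24388 + 868 = 25256
31st: 25256 + 868 = 26124
32nd: 26124 + 868 = 26992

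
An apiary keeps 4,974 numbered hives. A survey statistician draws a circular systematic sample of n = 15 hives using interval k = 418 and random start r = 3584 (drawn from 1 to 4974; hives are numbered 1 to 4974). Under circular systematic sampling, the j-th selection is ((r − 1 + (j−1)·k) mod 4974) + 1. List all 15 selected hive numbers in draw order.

3584, 4002, 4420, 4838, 282, 700, 1118, 1536, 1954, 2372, 2790, 3208, 3626, 4044, 4462

Selection 1: 3584
Selection 2: 3584 + 418 = 4002
Selection 3: 4002 + 418 = 4420
Selection 4: 4420 + 418 = 4838
Selection 5: 4838 + 418 = 5256 → 5256 − 4974 = 282
Selection 6: 282 + 418 = 700
Selection 7: 700 + 418 = 1118
Selection 8: 1118 + 418 = 1536
Selection 9: 1536 + 418 = 1954
Selection 10: 1954 + 418 = 2372
Selection 11: 2372 + 418 = 2790
Selection 12: 2790 + 418 = 3208
Selection 13: 3208 + 418 = 3626
Selection 14: 3626 + 418 = 4044
Selection 15: 4044 + 418 = 4462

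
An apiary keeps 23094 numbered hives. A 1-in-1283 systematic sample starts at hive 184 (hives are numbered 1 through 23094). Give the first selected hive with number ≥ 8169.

k = 1283
Steps past start: ⌈(8169 − 184)/1283⌉ = ⌈7985/1283⌉ = 7
Selected hive: 184 + 7×1283 = 9165

9165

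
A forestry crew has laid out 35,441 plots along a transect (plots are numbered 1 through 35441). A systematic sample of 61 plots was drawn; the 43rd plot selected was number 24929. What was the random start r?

527

k = 35441/61 = 581
r = 24929 − (43−1)×581 = 24929 − 24402 = 527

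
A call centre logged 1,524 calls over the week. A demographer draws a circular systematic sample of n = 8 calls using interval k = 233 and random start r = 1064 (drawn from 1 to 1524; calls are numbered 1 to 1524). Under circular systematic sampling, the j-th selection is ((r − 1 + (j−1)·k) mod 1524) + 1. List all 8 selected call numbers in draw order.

Selection 1: 1064
Selection 2: 1064 + 233 = 1297
Selection 3: 1297 + 233 = 1530 → 1530 − 1524 = 6
Selection 4: 6 + 233 = 239
Selection 5: 239 + 233 = 472
Selection 6: 472 + 233 = 705
Selection 7: 705 + 233 = 938
Selection 8: 938 + 233 = 1171

1064, 1297, 6, 239, 472, 705, 938, 1171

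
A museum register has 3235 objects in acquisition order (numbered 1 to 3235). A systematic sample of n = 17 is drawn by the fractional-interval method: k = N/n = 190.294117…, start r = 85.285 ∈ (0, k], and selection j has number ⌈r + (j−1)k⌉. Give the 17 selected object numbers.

j=1: r + 0k = 85.285 → ⌈·⌉ = 86
j=2: r + 1k = 275.579117… → ⌈·⌉ = 276
j=3: r + 2k = 465.873235… → ⌈·⌉ = 466
j=4: r + 3k = 656.167352… → ⌈·⌉ = 657
j=5: r + 4k = 846.461470… → ⌈·⌉ = 847
j=6: r + 5k = 1036.755588… → ⌈·⌉ = 1037
j=7: r + 6k = 1227.049705… → ⌈·⌉ = 1228
j=8: r + 7k = 1417.343823… → ⌈·⌉ = 1418
j=9: r + 8k = 1607.637941… → ⌈·⌉ = 1608
j=10: r + 9k = 1797.932058… → ⌈·⌉ = 1798
j=11: r + 10k = 1988.226176… → ⌈·⌉ = 1989
j=12: r + 11k = 2178.520294… → ⌈·⌉ = 2179
j=13: r + 12k = 2368.814411… → ⌈·⌉ = 2369
j=14: r + 13k = 2559.108529… → ⌈·⌉ = 2560
j=15: r + 14k = 2749.402647… → ⌈·⌉ = 2750
j=16: r + 15k = 2939.696764… → ⌈·⌉ = 2940
j=17: r + 16k = 3129.990882… → ⌈·⌉ = 3130

86, 276, 466, 657, 847, 1037, 1228, 1418, 1608, 1798, 1989, 2179, 2369, 2560, 2750, 2940, 3130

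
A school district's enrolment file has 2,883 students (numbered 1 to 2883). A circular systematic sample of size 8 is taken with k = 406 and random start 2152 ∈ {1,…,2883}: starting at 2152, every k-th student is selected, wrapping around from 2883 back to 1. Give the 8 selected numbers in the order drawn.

2152, 2558, 81, 487, 893, 1299, 1705, 2111

Selection 1: 2152
Selection 2: 2152 + 406 = 2558
Selection 3: 2558 + 406 = 2964 → 2964 − 2883 = 81
Selection 4: 81 + 406 = 487
Selection 5: 487 + 406 = 893
Selection 6: 893 + 406 = 1299
Selection 7: 1299 + 406 = 1705
Selection 8: 1705 + 406 = 2111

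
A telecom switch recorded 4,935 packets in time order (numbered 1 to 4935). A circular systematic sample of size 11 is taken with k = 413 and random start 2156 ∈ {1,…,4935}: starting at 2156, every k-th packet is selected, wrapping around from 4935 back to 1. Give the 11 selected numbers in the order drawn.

Selection 1: 2156
Selection 2: 2156 + 413 = 2569
Selection 3: 2569 + 413 = 2982
Selection 4: 2982 + 413 = 3395
Selection 5: 3395 + 413 = 3808
Selection 6: 3808 + 413 = 4221
Selection 7: 4221 + 413 = 4634
Selection 8: 4634 + 413 = 5047 → 5047 − 4935 = 112
Selection 9: 112 + 413 = 525
Selection 10: 525 + 413 = 938
Selection 11: 938 + 413 = 1351

2156, 2569, 2982, 3395, 3808, 4221, 4634, 112, 525, 938, 1351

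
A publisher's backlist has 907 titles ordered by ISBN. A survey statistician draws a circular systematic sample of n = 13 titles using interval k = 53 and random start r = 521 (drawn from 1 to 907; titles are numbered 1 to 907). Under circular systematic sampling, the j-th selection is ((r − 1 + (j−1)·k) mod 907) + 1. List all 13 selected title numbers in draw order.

521, 574, 627, 680, 733, 786, 839, 892, 38, 91, 144, 197, 250

Selection 1: 521
Selection 2: 521 + 53 = 574
Selection 3: 574 + 53 = 627
Selection 4: 627 + 53 = 680
Selection 5: 680 + 53 = 733
Selection 6: 733 + 53 = 786
Selection 7: 786 + 53 = 839
Selection 8: 839 + 53 = 892
Selection 9: 892 + 53 = 945 → 945 − 907 = 38
Selection 10: 38 + 53 = 91
Selection 11: 91 + 53 = 144
Selection 12: 144 + 53 = 197
Selection 13: 197 + 53 = 250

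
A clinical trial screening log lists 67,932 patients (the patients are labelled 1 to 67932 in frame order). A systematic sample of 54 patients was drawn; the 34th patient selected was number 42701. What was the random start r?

k = 67932/54 = 1258
r = 42701 − (34−1)×1258 = 42701 − 41514 = 1187

1187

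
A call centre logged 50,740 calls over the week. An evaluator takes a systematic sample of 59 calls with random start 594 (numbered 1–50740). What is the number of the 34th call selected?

28974

k = 50740/59 = 860
34th selection = r + (34−1)·k = 594 + 33×860 = 594 + 28380 = 28974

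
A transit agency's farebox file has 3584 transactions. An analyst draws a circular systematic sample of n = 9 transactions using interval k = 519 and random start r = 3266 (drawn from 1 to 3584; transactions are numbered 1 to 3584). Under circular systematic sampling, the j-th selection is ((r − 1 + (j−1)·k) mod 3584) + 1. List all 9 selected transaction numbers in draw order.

3266, 201, 720, 1239, 1758, 2277, 2796, 3315, 250

Selection 1: 3266
Selection 2: 3266 + 519 = 3785 → 3785 − 3584 = 201
Selection 3: 201 + 519 = 720
Selection 4: 720 + 519 = 1239
Selection 5: 1239 + 519 = 1758
Selection 6: 1758 + 519 = 2277
Selection 7: 2277 + 519 = 2796
Selection 8: 2796 + 519 = 3315
Selection 9: 3315 + 519 = 3834 → 3834 − 3584 = 250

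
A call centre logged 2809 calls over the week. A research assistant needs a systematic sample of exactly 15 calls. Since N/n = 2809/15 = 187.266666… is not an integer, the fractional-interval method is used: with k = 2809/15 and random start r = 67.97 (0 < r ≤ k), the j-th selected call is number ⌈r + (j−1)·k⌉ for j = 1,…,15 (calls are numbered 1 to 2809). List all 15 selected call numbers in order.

j=1: r + 0k = 67.97 → ⌈·⌉ = 68
j=2: r + 1k = 255.236666… → ⌈·⌉ = 256
j=3: r + 2k = 442.503333… → ⌈·⌉ = 443
j=4: r + 3k = 629.77 → ⌈·⌉ = 630
j=5: r + 4k = 817.036666… → ⌈·⌉ = 818
j=6: r + 5k = 1004.303333… → ⌈·⌉ = 1005
j=7: r + 6k = 1191.57 → ⌈·⌉ = 1192
j=8: r + 7k = 1378.836666… → ⌈·⌉ = 1379
j=9: r + 8k = 1566.103333… → ⌈·⌉ = 1567
j=10: r + 9k = 1753.37 → ⌈·⌉ = 1754
j=11: r + 10k = 1940.636666… → ⌈·⌉ = 1941
j=12: r + 11k = 2127.903333… → ⌈·⌉ = 2128
j=13: r + 12k = 2315.17 → ⌈·⌉ = 2316
j=14: r + 13k = 2502.436666… → ⌈·⌉ = 2503
j=15: r + 14k = 2689.703333… → ⌈·⌉ = 2690

68, 256, 443, 630, 818, 1005, 1192, 1379, 1567, 1754, 1941, 2128, 2316, 2503, 2690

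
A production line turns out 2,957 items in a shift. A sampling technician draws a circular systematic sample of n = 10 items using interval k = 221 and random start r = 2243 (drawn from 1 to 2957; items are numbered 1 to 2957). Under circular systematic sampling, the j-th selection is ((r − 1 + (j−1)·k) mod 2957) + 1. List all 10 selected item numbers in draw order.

Selection 1: 2243
Selection 2: 2243 + 221 = 2464
Selection 3: 2464 + 221 = 2685
Selection 4: 2685 + 221 = 2906
Selection 5: 2906 + 221 = 3127 → 3127 − 2957 = 170
Selection 6: 170 + 221 = 391
Selection 7: 391 + 221 = 612
Selection 8: 612 + 221 = 833
Selection 9: 833 + 221 = 1054
Selection 10: 1054 + 221 = 1275

2243, 2464, 2685, 2906, 170, 391, 612, 833, 1054, 1275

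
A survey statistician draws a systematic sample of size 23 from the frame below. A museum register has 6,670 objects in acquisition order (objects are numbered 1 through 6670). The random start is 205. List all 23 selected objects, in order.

k = N/n = 6670/23 = 290
object 1: 205
object 2: 205 + 290 = 495
object 3: 495 + 290 = 785
object 4: 785 + 290 = 1075
object 5: 1075 + 290 = 1365
object 6: 1365 + 290 = 1655
object 7: 1655 + 290 = 1945
object 8: 1945 + 290 = 2235
object 9: 2235 + 290 = 2525
object 10: 2525 + 290 = 2815
object 11: 2815 + 290 = 3105
object 12: 3105 + 290 = 3395
object 13: 3395 + 290 = 3685
object 14: 3685 + 290 = 3975
object 15: 3975 + 290 = 4265
object 16: 4265 + 290 = 4555
object 17: 4555 + 290 = 4845
object 18: 4845 + 290 = 5135
object 19: 5135 + 290 = 5425
object 20: 5425 + 290 = 5715
object 21: 5715 + 290 = 6005
object 22: 6005 + 290 = 6295
object 23: 6295 + 290 = 6585

205, 495, 785, 1075, 1365, 1655, 1945, 2235, 2525, 2815, 3105, 3395, 3685, 3975, 4265, 4555, 4845, 5135, 5425, 5715, 6005, 6295, 6585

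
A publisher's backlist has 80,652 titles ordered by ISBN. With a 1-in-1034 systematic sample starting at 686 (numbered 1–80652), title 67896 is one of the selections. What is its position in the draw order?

k = 1034
position = (67896 − 686)/1034 + 1 = 67210/1034 + 1 = 65 + 1 = 66

66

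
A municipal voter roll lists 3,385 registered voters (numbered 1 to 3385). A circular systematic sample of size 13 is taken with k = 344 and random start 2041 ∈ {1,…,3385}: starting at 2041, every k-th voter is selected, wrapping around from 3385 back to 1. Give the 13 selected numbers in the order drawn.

2041, 2385, 2729, 3073, 32, 376, 720, 1064, 1408, 1752, 2096, 2440, 2784

Selection 1: 2041
Selection 2: 2041 + 344 = 2385
Selection 3: 2385 + 344 = 2729
Selection 4: 2729 + 344 = 3073
Selection 5: 3073 + 344 = 3417 → 3417 − 3385 = 32
Selection 6: 32 + 344 = 376
Selection 7: 376 + 344 = 720
Selection 8: 720 + 344 = 1064
Selection 9: 1064 + 344 = 1408
Selection 10: 1408 + 344 = 1752
Selection 11: 1752 + 344 = 2096
Selection 12: 2096 + 344 = 2440
Selection 13: 2440 + 344 = 2784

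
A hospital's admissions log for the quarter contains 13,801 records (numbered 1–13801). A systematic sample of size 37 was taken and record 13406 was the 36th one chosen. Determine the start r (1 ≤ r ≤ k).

k = 13801/37 = 373
r = 13406 − (36−1)×373 = 13406 − 13055 = 351

351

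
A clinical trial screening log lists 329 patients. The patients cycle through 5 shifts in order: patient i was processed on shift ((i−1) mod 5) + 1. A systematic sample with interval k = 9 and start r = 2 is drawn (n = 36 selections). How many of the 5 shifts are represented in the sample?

5

Consecutive selections differ by k = 9, so their shift numbers differ by 9 mod 5 = 4.
gcd(9, 5) = 1, so the sample visits 5/1 = 5 distinct residues mod 5.
Start 2 is shift 2; the shifts hit are 1, 2, 3, 4, 5.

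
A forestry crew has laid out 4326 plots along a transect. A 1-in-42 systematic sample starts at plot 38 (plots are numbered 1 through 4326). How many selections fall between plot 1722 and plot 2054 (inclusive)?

8

k = 42
First selection ≥ 1722: 38 + ⌈(1722−38)/42⌉·42 = 38 + 41×42 = 1760
Last selection ≤ 2054: 38 + ⌊(2054−38)/42⌋·42 = 38 + 48×42 = 2054
Count = 48 − 41 + 1 = 8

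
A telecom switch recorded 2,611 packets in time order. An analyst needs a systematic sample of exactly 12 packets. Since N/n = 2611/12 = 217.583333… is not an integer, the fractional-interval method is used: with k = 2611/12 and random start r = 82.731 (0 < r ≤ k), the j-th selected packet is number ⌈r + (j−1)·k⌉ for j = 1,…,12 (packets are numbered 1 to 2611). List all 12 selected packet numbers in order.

83, 301, 518, 736, 954, 1171, 1389, 1606, 1824, 2041, 2259, 2477

j=1: r + 0k = 82.731 → ⌈·⌉ = 83
j=2: r + 1k = 300.314333… → ⌈·⌉ = 301
j=3: r + 2k = 517.897666… → ⌈·⌉ = 518
j=4: r + 3k = 735.481 → ⌈·⌉ = 736
j=5: r + 4k = 953.064333… → ⌈·⌉ = 954
j=6: r + 5k = 1170.647666… → ⌈·⌉ = 1171
j=7: r + 6k = 1388.231 → ⌈·⌉ = 1389
j=8: r + 7k = 1605.814333… → ⌈·⌉ = 1606
j=9: r + 8k = 1823.397666… → ⌈·⌉ = 1824
j=10: r + 9k = 2040.981 → ⌈·⌉ = 2041
j=11: r + 10k = 2258.564333… → ⌈·⌉ = 2259
j=12: r + 11k = 2476.147666… → ⌈·⌉ = 2477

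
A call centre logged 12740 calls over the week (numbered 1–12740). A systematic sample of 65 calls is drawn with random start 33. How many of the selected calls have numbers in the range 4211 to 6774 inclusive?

13

k = 12740/65 = 196
First selection ≥ 4211: 33 + ⌈(4211−33)/196⌉·196 = 33 + 22×196 = 4345
Last selection ≤ 6774: 33 + ⌊(6774−33)/196⌋·196 = 33 + 34×196 = 6697
Count = 34 − 22 + 1 = 13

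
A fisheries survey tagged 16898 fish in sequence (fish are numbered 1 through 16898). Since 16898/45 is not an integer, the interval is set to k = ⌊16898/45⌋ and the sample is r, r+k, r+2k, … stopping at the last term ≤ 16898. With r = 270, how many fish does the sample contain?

k = ⌊16898/45⌋ = 375
Achieved size = ⌊(16898 − 270)/375⌋ + 1 = ⌊16628/375⌋ + 1 = 44 + 1 = 45
(last selection: 270 + 44×375 = 16770 ≤ 16898; next would be 17145 > 16898)

45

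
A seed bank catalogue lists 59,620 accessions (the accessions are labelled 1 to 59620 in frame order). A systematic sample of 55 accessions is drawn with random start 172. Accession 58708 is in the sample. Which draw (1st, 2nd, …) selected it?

k = 59620/55 = 1084
position = (58708 − 172)/1084 + 1 = 58536/1084 + 1 = 54 + 1 = 55

55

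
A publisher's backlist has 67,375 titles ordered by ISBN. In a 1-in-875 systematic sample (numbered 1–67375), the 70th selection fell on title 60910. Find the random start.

535

k = 875
r = 60910 − (70−1)×875 = 60910 − 60375 = 535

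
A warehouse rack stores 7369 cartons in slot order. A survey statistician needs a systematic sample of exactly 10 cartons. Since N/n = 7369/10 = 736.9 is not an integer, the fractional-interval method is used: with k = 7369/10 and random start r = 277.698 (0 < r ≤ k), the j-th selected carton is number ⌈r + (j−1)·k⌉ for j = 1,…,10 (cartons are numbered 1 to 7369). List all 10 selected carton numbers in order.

j=1: r + 0k = 277.698 → ⌈·⌉ = 278
j=2: r + 1k = 1014.598 → ⌈·⌉ = 1015
j=3: r + 2k = 1751.498 → ⌈·⌉ = 1752
j=4: r + 3k = 2488.398 → ⌈·⌉ = 2489
j=5: r + 4k = 3225.298 → ⌈·⌉ = 3226
j=6: r + 5k = 3962.198 → ⌈·⌉ = 3963
j=7: r + 6k = 4699.098 → ⌈·⌉ = 4700
j=8: r + 7k = 5435.998 → ⌈·⌉ = 5436
j=9: r + 8k = 6172.898 → ⌈·⌉ = 6173
j=10: r + 9k = 6909.798 → ⌈·⌉ = 6910

278, 1015, 1752, 2489, 3226, 3963, 4700, 5436, 6173, 6910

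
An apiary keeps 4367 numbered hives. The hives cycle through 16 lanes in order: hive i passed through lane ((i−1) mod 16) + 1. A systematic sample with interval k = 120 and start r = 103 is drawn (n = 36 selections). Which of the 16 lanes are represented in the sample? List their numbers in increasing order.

7, 15

Consecutive selections differ by k = 120, so their lane numbers differ by 120 mod 16 = 8.
gcd(120, 16) = 8, so the sample visits 16/8 = 2 distinct residues mod 16.
Start 103 is lane 7; the lanes hit are 7, 15.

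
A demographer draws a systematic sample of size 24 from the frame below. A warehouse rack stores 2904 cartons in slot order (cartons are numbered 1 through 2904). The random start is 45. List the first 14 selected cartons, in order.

45, 166, 287, 408, 529, 650, 771, 892, 1013, 1134, 1255, 1376, 1497, 1618

k = N/n = 2904/24 = 121
carton 1: 45
carton 2: 45 + 121 = 166
carton 3: 166 + 121 = 287
carton 4: 287 + 121 = 408
carton 5: 408 + 121 = 529
carton 6: 529 + 121 = 650
carton 7: 650 + 121 = 771
carton 8: 771 + 121 = 892
carton 9: 892 + 121 = 1013
carton 10: 1013 + 121 = 1134
carton 11: 1134 + 121 = 1255
carton 12: 1255 + 121 = 1376
carton 13: 1376 + 121 = 1497
carton 14: 1497 + 121 = 1618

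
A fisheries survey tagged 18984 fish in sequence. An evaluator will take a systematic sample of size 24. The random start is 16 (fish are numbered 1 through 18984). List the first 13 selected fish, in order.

k = N/n = 18984/24 = 791
fish 1: 16
fish 2: 16 + 791 = 807
fish 3: 807 + 791 = 1598
fish 4: 1598 + 791 = 2389
fish 5: 2389 + 791 = 3180
fish 6: 3180 + 791 = 3971
fish 7: 3971 + 791 = 4762
fish 8: 4762 + 791 = 5553
fish 9: 5553 + 791 = 6344
fish 10: 6344 + 791 = 7135
fish 11: 7135 + 791 = 7926
fish 12: 7926 + 791 = 8717
fish 13: 8717 + 791 = 9508

16, 807, 1598, 2389, 3180, 3971, 4762, 5553, 6344, 7135, 7926, 8717, 9508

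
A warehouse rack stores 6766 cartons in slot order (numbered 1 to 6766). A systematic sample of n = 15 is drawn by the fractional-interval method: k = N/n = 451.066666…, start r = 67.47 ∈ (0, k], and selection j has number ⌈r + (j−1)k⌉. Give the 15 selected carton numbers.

j=1: r + 0k = 67.47 → ⌈·⌉ = 68
j=2: r + 1k = 518.536666… → ⌈·⌉ = 519
j=3: r + 2k = 969.603333… → ⌈·⌉ = 970
j=4: r + 3k = 1420.67 → ⌈·⌉ = 1421
j=5: r + 4k = 1871.736666… → ⌈·⌉ = 1872
j=6: r + 5k = 2322.803333… → ⌈·⌉ = 2323
j=7: r + 6k = 2773.87 → ⌈·⌉ = 2774
j=8: r + 7k = 3224.936666… → ⌈·⌉ = 3225
j=9: r + 8k = 3676.003333… → ⌈·⌉ = 3677
j=10: r + 9k = 4127.07 → ⌈·⌉ = 4128
j=11: r + 10k = 4578.136666… → ⌈·⌉ = 4579
j=12: r + 11k = 5029.203333… → ⌈·⌉ = 5030
j=13: r + 12k = 5480.27 → ⌈·⌉ = 5481
j=14: r + 13k = 5931.336666… → ⌈·⌉ = 5932
j=15: r + 14k = 6382.403333… → ⌈·⌉ = 6383

68, 519, 970, 1421, 1872, 2323, 2774, 3225, 3677, 4128, 4579, 5030, 5481, 5932, 6383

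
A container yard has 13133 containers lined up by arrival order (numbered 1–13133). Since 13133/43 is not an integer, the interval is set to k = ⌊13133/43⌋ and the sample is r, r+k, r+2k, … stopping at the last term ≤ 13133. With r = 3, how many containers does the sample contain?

44

k = ⌊13133/43⌋ = 305
Achieved size = ⌊(13133 − 3)/305⌋ + 1 = ⌊13130/305⌋ + 1 = 43 + 1 = 44
(last selection: 3 + 43×305 = 13118 ≤ 13133; next would be 13423 > 13133)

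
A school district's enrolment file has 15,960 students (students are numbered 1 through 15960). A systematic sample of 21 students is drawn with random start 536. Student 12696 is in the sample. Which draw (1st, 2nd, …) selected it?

k = 15960/21 = 760
position = (12696 − 536)/760 + 1 = 12160/760 + 1 = 16 + 1 = 17

17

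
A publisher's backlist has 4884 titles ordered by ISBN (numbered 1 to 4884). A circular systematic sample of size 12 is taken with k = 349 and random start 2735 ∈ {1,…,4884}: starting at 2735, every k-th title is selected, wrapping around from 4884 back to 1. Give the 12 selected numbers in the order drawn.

2735, 3084, 3433, 3782, 4131, 4480, 4829, 294, 643, 992, 1341, 1690

Selection 1: 2735
Selection 2: 2735 + 349 = 3084
Selection 3: 3084 + 349 = 3433
Selection 4: 3433 + 349 = 3782
Selection 5: 3782 + 349 = 4131
Selection 6: 4131 + 349 = 4480
Selection 7: 4480 + 349 = 4829
Selection 8: 4829 + 349 = 5178 → 5178 − 4884 = 294
Selection 9: 294 + 349 = 643
Selection 10: 643 + 349 = 992
Selection 11: 992 + 349 = 1341
Selection 12: 1341 + 349 = 1690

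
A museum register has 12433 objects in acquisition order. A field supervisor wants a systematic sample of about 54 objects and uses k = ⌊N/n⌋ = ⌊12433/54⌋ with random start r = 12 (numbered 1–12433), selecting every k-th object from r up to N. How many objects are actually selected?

55

k = ⌊12433/54⌋ = 230
Achieved size = ⌊(12433 − 12)/230⌋ + 1 = ⌊12421/230⌋ + 1 = 54 + 1 = 55
(last selection: 12 + 54×230 = 12432 ≤ 12433; next would be 12662 > 12433)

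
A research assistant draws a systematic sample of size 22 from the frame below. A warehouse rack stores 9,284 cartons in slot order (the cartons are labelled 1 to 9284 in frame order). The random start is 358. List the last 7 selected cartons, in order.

6688, 7110, 7532, 7954, 8376, 8798, 9220

k = N/n = 9284/22 = 422
16th selection = 358 + 15×422 = 6688
17th: 6688 + 422 = 7110
18th: 7110 + 422 = 7532
19th: 7532 + 422 = 7954
20th: 7954 + 422 = 8376
21st: 8376 + 422 = 8798
22nd: 8798 + 422 = 9220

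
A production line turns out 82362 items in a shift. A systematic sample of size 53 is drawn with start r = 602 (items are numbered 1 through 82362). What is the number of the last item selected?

81410

k = 82362/53 = 1554
53rd selection = r + (53−1)·k = 602 + 52×1554 = 602 + 80808 = 81410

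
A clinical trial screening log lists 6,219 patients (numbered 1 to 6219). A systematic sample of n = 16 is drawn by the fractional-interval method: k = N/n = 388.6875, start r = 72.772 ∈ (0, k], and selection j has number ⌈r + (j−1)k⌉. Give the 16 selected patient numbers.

j=1: r + 0k = 72.772 → ⌈·⌉ = 73
j=2: r + 1k = 461.4595 → ⌈·⌉ = 462
j=3: r + 2k = 850.147 → ⌈·⌉ = 851
j=4: r + 3k = 1238.8345 → ⌈·⌉ = 1239
j=5: r + 4k = 1627.522 → ⌈·⌉ = 1628
j=6: r + 5k = 2016.2095 → ⌈·⌉ = 2017
j=7: r + 6k = 2404.897 → ⌈·⌉ = 2405
j=8: r + 7k = 2793.5845 → ⌈·⌉ = 2794
j=9: r + 8k = 3182.272 → ⌈·⌉ = 3183
j=10: r + 9k = 3570.9595 → ⌈·⌉ = 3571
j=11: r + 10k = 3959.647 → ⌈·⌉ = 3960
j=12: r + 11k = 4348.3345 → ⌈·⌉ = 4349
j=13: r + 12k = 4737.022 → ⌈·⌉ = 4738
j=14: r + 13k = 5125.7095 → ⌈·⌉ = 5126
j=15: r + 14k = 5514.397 → ⌈·⌉ = 5515
j=16: r + 15k = 5903.0845 → ⌈·⌉ = 5904

73, 462, 851, 1239, 1628, 2017, 2405, 2794, 3183, 3571, 3960, 4349, 4738, 5126, 5515, 5904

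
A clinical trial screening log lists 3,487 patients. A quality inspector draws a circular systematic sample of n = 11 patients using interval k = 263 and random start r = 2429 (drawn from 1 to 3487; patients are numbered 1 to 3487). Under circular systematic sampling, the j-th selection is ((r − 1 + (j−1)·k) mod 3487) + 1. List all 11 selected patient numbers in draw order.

Selection 1: 2429
Selection 2: 2429 + 263 = 2692
Selection 3: 2692 + 263 = 2955
Selection 4: 2955 + 263 = 3218
Selection 5: 3218 + 263 = 3481
Selection 6: 3481 + 263 = 3744 → 3744 − 3487 = 257
Selection 7: 257 + 263 = 520
Selection 8: 520 + 263 = 783
Selection 9: 783 + 263 = 1046
Selection 10: 1046 + 263 = 1309
Selection 11: 1309 + 263 = 1572

2429, 2692, 2955, 3218, 3481, 257, 520, 783, 1046, 1309, 1572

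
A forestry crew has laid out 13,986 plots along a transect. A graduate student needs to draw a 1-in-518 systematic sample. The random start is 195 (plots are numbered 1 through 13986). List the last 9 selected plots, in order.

19th selection = 195 + 18×518 = 9519
20th: 9519 + 518 = 10037
21st: 10037 + 518 = 10555
22nd: 10555 + 518 = 11073
23rd: 11073 + 518 = 11591
24th: 11591 + 518 = 12109
25th: 12109 + 518 = 12627
26th: 12627 + 518 = 13145
27th: 13145 + 518 = 13663

9519, 10037, 10555, 11073, 11591, 12109, 12627, 13145, 13663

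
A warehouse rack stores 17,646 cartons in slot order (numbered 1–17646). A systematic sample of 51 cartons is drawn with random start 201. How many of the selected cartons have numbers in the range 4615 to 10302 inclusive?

k = 17646/51 = 346
First selection ≥ 4615: 201 + ⌈(4615−201)/346⌉·346 = 201 + 13×346 = 4699
Last selection ≤ 10302: 201 + ⌊(10302−201)/346⌋·346 = 201 + 29×346 = 10235
Count = 29 − 13 + 1 = 17

17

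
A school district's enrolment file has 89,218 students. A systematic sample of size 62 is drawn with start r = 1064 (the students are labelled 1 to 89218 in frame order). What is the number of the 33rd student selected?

47112

k = 89218/62 = 1439
33rd selection = r + (33−1)·k = 1064 + 32×1439 = 1064 + 46048 = 47112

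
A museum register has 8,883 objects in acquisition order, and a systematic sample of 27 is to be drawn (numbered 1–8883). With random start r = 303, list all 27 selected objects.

303, 632, 961, 1290, 1619, 1948, 2277, 2606, 2935, 3264, 3593, 3922, 4251, 4580, 4909, 5238, 5567, 5896, 6225, 6554, 6883, 7212, 7541, 7870, 8199, 8528, 8857

k = N/n = 8883/27 = 329
object 1: 303
object 2: 303 + 329 = 632
object 3: 632 + 329 = 961
object 4: 961 + 329 = 1290
object 5: 1290 + 329 = 1619
object 6: 1619 + 329 = 1948
object 7: 1948 + 329 = 2277
object 8: 2277 + 329 = 2606
object 9: 2606 + 329 = 2935
object 10: 2935 + 329 = 3264
object 11: 3264 + 329 = 3593
object 12: 3593 + 329 = 3922
object 13: 3922 + 329 = 4251
object 14: 4251 + 329 = 4580
object 15: 4580 + 329 = 4909
object 16: 4909 + 329 = 5238
object 17: 5238 + 329 = 5567
object 18: 5567 + 329 = 5896
object 19: 5896 + 329 = 6225
object 20: 6225 + 329 = 6554
object 21: 6554 + 329 = 6883
object 22: 6883 + 329 = 7212
object 23: 7212 + 329 = 7541
object 24: 7541 + 329 = 7870
object 25: 7870 + 329 = 8199
object 26: 8199 + 329 = 8528
object 27: 8528 + 329 = 8857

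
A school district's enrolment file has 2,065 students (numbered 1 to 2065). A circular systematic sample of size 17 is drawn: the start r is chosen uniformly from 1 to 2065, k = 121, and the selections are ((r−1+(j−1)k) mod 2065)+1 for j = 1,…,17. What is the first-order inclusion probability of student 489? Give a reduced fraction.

For each position j, as r ranges over 1…2065 the j-th selection hits every student exactly once, so student 489 is selected for exactly 17 of the 2065 starts.
Inclusion probability = 17/2065.

17/2065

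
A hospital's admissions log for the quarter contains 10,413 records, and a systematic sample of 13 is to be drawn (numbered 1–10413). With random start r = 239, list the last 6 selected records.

5846, 6647, 7448, 8249, 9050, 9851

k = N/n = 10413/13 = 801
8th selection = 239 + 7×801 = 5846
9th: 5846 + 801 = 6647
10th: 6647 + 801 = 7448
11th: 7448 + 801 = 8249
12th: 8249 + 801 = 9050
13th: 9050 + 801 = 9851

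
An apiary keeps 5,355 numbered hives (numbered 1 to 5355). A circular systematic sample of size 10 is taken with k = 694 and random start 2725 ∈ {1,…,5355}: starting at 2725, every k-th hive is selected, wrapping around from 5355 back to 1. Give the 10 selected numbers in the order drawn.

2725, 3419, 4113, 4807, 146, 840, 1534, 2228, 2922, 3616

Selection 1: 2725
Selection 2: 2725 + 694 = 3419
Selection 3: 3419 + 694 = 4113
Selection 4: 4113 + 694 = 4807
Selection 5: 4807 + 694 = 5501 → 5501 − 5355 = 146
Selection 6: 146 + 694 = 840
Selection 7: 840 + 694 = 1534
Selection 8: 1534 + 694 = 2228
Selection 9: 2228 + 694 = 2922
Selection 10: 2922 + 694 = 3616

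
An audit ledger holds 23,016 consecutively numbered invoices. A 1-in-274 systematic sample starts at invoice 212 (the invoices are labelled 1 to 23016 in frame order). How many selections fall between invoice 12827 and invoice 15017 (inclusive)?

8

k = 274
First selection ≥ 12827: 212 + ⌈(12827−212)/274⌉·274 = 212 + 47×274 = 13090
Last selection ≤ 15017: 212 + ⌊(15017−212)/274⌋·274 = 212 + 54×274 = 15008
Count = 54 − 47 + 1 = 8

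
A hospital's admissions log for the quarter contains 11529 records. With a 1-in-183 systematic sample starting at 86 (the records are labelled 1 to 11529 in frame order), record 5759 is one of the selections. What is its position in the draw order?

32

k = 183
position = (5759 − 86)/183 + 1 = 5673/183 + 1 = 31 + 1 = 32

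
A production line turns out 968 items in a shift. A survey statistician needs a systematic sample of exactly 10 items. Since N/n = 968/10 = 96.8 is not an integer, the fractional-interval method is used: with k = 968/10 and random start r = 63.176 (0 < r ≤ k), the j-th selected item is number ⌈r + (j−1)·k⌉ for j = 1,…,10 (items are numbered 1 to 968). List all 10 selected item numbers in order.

j=1: r + 0k = 63.176 → ⌈·⌉ = 64
j=2: r + 1k = 159.976 → ⌈·⌉ = 160
j=3: r + 2k = 256.776 → ⌈·⌉ = 257
j=4: r + 3k = 353.576 → ⌈·⌉ = 354
j=5: r + 4k = 450.376 → ⌈·⌉ = 451
j=6: r + 5k = 547.176 → ⌈·⌉ = 548
j=7: r + 6k = 643.976 → ⌈·⌉ = 644
j=8: r + 7k = 740.776 → ⌈·⌉ = 741
j=9: r + 8k = 837.576 → ⌈·⌉ = 838
j=10: r + 9k = 934.376 → ⌈·⌉ = 935

64, 160, 257, 354, 451, 548, 644, 741, 838, 935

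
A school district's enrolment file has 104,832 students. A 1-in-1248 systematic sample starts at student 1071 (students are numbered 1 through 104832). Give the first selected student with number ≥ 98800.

k = 1248
Steps past start: ⌈(98800 − 1071)/1248⌉ = ⌈97729/1248⌉ = 79
Selected student: 1071 + 79×1248 = 99663

99663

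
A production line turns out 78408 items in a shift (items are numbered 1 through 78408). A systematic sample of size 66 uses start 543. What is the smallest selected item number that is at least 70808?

k = 78408/66 = 1188
Steps past start: ⌈(70808 − 543)/1188⌉ = ⌈70265/1188⌉ = 60
Selected item: 543 + 60×1188 = 71823

71823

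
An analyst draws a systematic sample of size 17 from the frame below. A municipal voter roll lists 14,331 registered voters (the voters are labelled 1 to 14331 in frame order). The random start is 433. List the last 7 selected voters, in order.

k = N/n = 14331/17 = 843
11th selection = 433 + 10×843 = 8863
12th: 8863 + 843 = 9706
13th: 9706 + 843 = 10549
14th: 10549 + 843 = 11392
15th: 11392 + 843 = 12235
16th: 12235 + 843 = 13078
17th: 13078 + 843 = 13921

8863, 9706, 10549, 11392, 12235, 13078, 13921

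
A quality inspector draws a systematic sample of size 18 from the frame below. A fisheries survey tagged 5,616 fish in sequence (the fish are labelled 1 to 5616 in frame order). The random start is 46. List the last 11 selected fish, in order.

2230, 2542, 2854, 3166, 3478, 3790, 4102, 4414, 4726, 5038, 5350

k = N/n = 5616/18 = 312
8th selection = 46 + 7×312 = 2230
9th: 2230 + 312 = 2542
10th: 2542 + 312 = 2854
11th: 2854 + 312 = 3166
12th: 3166 + 312 = 3478
13th: 3478 + 312 = 3790
14th: 3790 + 312 = 4102
15th: 4102 + 312 = 4414
16th: 4414 + 312 = 4726
17th: 4726 + 312 = 5038
18th: 5038 + 312 = 5350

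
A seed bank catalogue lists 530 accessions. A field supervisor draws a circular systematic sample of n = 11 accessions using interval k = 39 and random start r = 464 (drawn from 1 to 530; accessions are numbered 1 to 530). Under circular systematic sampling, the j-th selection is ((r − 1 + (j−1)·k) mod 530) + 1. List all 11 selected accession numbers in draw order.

Selection 1: 464
Selection 2: 464 + 39 = 503
Selection 3: 503 + 39 = 542 → 542 − 530 = 12
Selection 4: 12 + 39 = 51
Selection 5: 51 + 39 = 90
Selection 6: 90 + 39 = 129
Selection 7: 129 + 39 = 168
Selection 8: 168 + 39 = 207
Selection 9: 207 + 39 = 246
Selection 10: 246 + 39 = 285
Selection 11: 285 + 39 = 324

464, 503, 12, 51, 90, 129, 168, 207, 246, 285, 324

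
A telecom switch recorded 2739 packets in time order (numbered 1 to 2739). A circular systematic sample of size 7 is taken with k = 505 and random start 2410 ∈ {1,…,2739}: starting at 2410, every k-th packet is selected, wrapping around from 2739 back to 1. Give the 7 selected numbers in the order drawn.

Selection 1: 2410
Selection 2: 2410 + 505 = 2915 → 2915 − 2739 = 176
Selection 3: 176 + 505 = 681
Selection 4: 681 + 505 = 1186
Selection 5: 1186 + 505 = 1691
Selection 6: 1691 + 505 = 2196
Selection 7: 2196 + 505 = 2701

2410, 176, 681, 1186, 1691, 2196, 2701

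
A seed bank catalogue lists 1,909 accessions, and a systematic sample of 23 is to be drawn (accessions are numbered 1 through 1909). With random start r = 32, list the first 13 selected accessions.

32, 115, 198, 281, 364, 447, 530, 613, 696, 779, 862, 945, 1028

k = N/n = 1909/23 = 83
accession 1: 32
accession 2: 32 + 83 = 115
accession 3: 115 + 83 = 198
accession 4: 198 + 83 = 281
accession 5: 281 + 83 = 364
accession 6: 364 + 83 = 447
accession 7: 447 + 83 = 530
accession 8: 530 + 83 = 613
accession 9: 613 + 83 = 696
accession 10: 696 + 83 = 779
accession 11: 779 + 83 = 862
accession 12: 862 + 83 = 945
accession 13: 945 + 83 = 1028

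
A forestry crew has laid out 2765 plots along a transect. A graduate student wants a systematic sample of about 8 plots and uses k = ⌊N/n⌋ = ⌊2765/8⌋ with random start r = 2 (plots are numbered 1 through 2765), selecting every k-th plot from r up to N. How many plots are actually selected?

k = ⌊2765/8⌋ = 345
Achieved size = ⌊(2765 − 2)/345⌋ + 1 = ⌊2763/345⌋ + 1 = 8 + 1 = 9
(last selection: 2 + 8×345 = 2762 ≤ 2765; next would be 3107 > 2765)

9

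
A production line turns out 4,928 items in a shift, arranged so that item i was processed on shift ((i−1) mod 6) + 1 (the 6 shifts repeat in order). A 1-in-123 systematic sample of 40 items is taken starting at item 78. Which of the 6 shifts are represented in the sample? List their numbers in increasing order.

3, 6

Consecutive selections differ by k = 123, so their shift numbers differ by 123 mod 6 = 3.
gcd(123, 6) = 3, so the sample visits 6/3 = 2 distinct residues mod 6.
Start 78 is shift 6; the shifts hit are 3, 6.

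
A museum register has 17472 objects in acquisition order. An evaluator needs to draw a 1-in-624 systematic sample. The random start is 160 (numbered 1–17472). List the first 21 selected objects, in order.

object 1: 160
object 2: 160 + 624 = 784
object 3: 784 + 624 = 1408
object 4: 1408 + 624 = 2032
object 5: 2032 + 624 = 2656
object 6: 2656 + 624 = 3280
object 7: 3280 + 624 = 3904
object 8: 3904 + 624 = 4528
object 9: 4528 + 624 = 5152
object 10: 5152 + 624 = 5776
object 11: 5776 + 624 = 6400
object 12: 6400 + 624 = 7024
object 13: 7024 + 624 = 7648
object 14: 7648 + 624 = 8272
object 15: 8272 + 624 = 8896
object 16: 8896 + 624 = 9520
object 17: 9520 + 624 = 10144
object 18: 10144 + 624 = 10768
object 19: 10768 + 624 = 11392
object 20: 11392 + 624 = 12016
object 21: 12016 + 624 = 12640

160, 784, 1408, 2032, 2656, 3280, 3904, 4528, 5152, 5776, 6400, 7024, 7648, 8272, 8896, 9520, 10144, 10768, 11392, 12016, 12640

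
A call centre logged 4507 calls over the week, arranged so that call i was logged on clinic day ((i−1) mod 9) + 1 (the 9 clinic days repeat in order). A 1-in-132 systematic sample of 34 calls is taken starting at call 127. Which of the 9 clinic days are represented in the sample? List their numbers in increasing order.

Consecutive selections differ by k = 132, so their clinic day numbers differ by 132 mod 9 = 6.
gcd(132, 9) = 3, so the sample visits 9/3 = 3 distinct residues mod 9.
Start 127 is clinic day 1; the clinic days hit are 1, 4, 7.

1, 4, 7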